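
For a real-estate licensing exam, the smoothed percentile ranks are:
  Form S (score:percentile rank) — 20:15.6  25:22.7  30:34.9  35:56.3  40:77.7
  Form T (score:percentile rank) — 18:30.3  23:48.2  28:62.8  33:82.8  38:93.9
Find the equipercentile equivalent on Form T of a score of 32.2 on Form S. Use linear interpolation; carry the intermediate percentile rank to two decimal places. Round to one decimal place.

PR of 32.2 on Form S: 34.9 + (32.2 − 30)/(35 − 30) × (56.3 − 34.9) = 44.32
On Form T, PR 44.32 falls between score 18 (PR 30.3) and 23 (PR 48.2).
Interpolate: 18 + (44.32 − 30.3)/(48.2 − 30.3) × (23 − 18) = 21.9

21.9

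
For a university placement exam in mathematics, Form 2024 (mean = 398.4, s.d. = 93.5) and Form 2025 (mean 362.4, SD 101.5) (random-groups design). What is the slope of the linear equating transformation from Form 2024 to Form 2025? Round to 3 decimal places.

A = SD_Y / SD_X = 101.5 / 93.5 = 1.086

1.086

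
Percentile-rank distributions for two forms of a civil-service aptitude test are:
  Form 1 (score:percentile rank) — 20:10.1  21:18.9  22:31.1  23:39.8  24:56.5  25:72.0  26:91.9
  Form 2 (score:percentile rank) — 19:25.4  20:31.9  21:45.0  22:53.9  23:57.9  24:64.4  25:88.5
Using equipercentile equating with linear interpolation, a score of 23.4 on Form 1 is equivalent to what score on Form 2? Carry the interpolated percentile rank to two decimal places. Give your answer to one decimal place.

PR of 23.4 on Form 1: 39.8 + (23.4 − 23)/(24 − 23) × (56.5 − 39.8) = 46.48
On Form 2, PR 46.48 falls between score 21 (PR 45.0) and 22 (PR 53.9).
Interpolate: 21 + (46.48 − 45.0)/(53.9 − 45.0) × (22 − 21) = 21.2

21.2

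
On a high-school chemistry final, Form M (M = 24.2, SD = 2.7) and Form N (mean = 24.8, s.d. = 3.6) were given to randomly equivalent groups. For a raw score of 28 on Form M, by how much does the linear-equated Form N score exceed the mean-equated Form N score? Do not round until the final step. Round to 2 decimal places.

1.27

Mean-equated: 28 + (24.8 − 24.2) = 28.60
Linear-equated: (3.6/2.7)(28 − 24.2) + 24.8 = 29.867
Difference = 29.867 − 28.60 = 1.27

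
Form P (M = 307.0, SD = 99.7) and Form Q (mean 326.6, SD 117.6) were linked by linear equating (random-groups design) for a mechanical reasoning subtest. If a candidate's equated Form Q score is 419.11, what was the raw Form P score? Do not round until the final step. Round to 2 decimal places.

Invert y = (SD_Y/SD_X)(x − M_X) + M_Y:
x = (SD_X/SD_Y)(y − M_Y) + M_X = (99.7/117.6)(419.11 − 326.6) + 307.0
x = 0.847789 × 92.510 + 307.0 = 385.43

385.43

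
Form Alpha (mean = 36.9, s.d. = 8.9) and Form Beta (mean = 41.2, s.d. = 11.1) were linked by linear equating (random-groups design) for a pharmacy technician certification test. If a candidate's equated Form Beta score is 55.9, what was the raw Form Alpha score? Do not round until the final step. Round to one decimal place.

Invert y = (SD_Y/SD_X)(x − M_X) + M_Y:
x = (SD_X/SD_Y)(y − M_Y) + M_X = (8.9/11.1)(55.9 − 41.2) + 36.9
x = 0.801802 × 14.700 + 36.9 = 48.7

48.7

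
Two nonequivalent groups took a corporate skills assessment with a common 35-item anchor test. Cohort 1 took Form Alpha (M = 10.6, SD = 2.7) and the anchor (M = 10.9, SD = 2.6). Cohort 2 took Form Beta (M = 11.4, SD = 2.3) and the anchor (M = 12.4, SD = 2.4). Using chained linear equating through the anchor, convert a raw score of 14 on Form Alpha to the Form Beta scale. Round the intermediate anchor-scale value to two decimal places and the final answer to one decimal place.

13.1

Form Alpha → anchor (Cohort 1): v = (2.6/2.7)(14 − 10.6) + 10.9 = 14.17
anchor → Form Beta (Cohort 2): y = (2.3/2.4)(14.17 − 12.4) + 11.4 = 13.1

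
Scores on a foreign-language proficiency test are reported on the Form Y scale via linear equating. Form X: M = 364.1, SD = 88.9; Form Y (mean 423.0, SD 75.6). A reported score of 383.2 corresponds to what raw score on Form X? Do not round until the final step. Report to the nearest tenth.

Invert y = (SD_Y/SD_X)(x − M_X) + M_Y:
x = (SD_X/SD_Y)(y − M_Y) + M_X = (88.9/75.6)(383.2 − 423.0) + 364.1
x = 1.175926 × -39.800 + 364.1 = 317.3

317.3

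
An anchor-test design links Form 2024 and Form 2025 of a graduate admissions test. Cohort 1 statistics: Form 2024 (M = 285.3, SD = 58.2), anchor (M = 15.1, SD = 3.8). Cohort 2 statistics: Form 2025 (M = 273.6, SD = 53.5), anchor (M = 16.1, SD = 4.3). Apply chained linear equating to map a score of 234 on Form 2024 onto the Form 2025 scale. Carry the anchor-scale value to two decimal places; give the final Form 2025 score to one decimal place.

Form 2024 → anchor (Cohort 1): v = (3.8/58.2)(234 − 285.3) + 15.1 = 11.75
anchor → Form 2025 (Cohort 2): y = (53.5/4.3)(11.75 − 16.1) + 273.6 = 219.5

219.5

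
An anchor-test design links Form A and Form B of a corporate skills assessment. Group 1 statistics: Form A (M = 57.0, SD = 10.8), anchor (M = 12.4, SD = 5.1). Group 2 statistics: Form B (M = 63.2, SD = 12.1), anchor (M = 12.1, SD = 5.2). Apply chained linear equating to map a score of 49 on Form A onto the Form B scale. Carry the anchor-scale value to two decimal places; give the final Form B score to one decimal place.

55.1

Form A → anchor (Group 1): v = (5.1/10.8)(49 − 57.0) + 12.4 = 8.62
anchor → Form B (Group 2): y = (12.1/5.2)(8.62 − 12.1) + 63.2 = 55.1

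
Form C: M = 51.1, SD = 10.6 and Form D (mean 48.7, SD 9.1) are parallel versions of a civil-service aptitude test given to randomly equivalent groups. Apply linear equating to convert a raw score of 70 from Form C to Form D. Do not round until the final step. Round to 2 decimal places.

Linear equating: y = (SD_Y/SD_X)(x − M_X) + M_Y
y = (9.1/10.6)(70 − 51.1) + 48.7
y = 0.858491 × 18.9 + 48.7 = 16.2255 + 48.7 = 64.93

64.93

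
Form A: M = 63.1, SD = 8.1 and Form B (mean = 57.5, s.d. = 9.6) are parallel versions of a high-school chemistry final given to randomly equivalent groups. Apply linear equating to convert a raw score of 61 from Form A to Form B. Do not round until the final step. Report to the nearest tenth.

Linear equating: y = (SD_Y/SD_X)(x − M_X) + M_Y
y = (9.6/8.1)(61 − 63.1) + 57.5
y = 1.185185 × -2.1 + 57.5 = -2.4889 + 57.5 = 55.0

55.0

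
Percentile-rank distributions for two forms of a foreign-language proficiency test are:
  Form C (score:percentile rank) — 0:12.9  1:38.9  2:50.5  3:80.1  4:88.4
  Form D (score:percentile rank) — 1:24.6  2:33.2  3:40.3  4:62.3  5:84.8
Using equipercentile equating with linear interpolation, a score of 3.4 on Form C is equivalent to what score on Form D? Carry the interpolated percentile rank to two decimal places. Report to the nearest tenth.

PR of 3.4 on Form C: 80.1 + (3.4 − 3)/(4 − 3) × (88.4 − 80.1) = 83.42
On Form D, PR 83.42 falls between score 4 (PR 62.3) and 5 (PR 84.8).
Interpolate: 4 + (83.42 − 62.3)/(84.8 − 62.3) × (5 − 4) = 4.9

4.9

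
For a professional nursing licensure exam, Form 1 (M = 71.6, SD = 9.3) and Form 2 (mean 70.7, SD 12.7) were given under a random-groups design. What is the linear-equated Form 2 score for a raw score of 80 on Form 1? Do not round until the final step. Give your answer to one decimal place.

Linear equating: y = (SD_Y/SD_X)(x − M_X) + M_Y
y = (12.7/9.3)(80 − 71.6) + 70.7
y = 1.365591 × 8.4 + 70.7 = 11.4710 + 70.7 = 82.2

82.2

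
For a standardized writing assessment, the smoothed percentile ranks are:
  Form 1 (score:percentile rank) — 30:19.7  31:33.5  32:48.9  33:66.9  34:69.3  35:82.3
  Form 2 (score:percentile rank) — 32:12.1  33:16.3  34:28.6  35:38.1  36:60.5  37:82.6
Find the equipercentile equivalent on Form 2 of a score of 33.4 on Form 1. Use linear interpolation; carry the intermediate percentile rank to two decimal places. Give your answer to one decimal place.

36.3

PR of 33.4 on Form 1: 66.9 + (33.4 − 33)/(34 − 33) × (69.3 − 66.9) = 67.86
On Form 2, PR 67.86 falls between score 36 (PR 60.5) and 37 (PR 82.6).
Interpolate: 36 + (67.86 − 60.5)/(82.6 − 60.5) × (37 − 36) = 36.3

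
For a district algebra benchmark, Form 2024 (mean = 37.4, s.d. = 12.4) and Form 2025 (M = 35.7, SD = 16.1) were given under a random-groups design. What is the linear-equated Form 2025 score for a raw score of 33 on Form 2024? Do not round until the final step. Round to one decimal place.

30.0

Linear equating: y = (SD_Y/SD_X)(x − M_X) + M_Y
y = (16.1/12.4)(33 − 37.4) + 35.7
y = 1.298387 × -4.4 + 35.7 = -5.7129 + 35.7 = 30.0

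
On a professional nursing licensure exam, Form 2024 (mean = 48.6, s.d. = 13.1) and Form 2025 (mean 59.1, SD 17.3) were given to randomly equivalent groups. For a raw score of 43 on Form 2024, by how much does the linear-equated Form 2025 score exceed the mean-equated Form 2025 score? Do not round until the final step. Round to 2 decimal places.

-1.80

Mean-equated: 43 + (59.1 − 48.6) = 53.50
Linear-equated: (17.3/13.1)(43 − 48.6) + 59.1 = 51.705
Difference = 51.705 − 53.50 = -1.80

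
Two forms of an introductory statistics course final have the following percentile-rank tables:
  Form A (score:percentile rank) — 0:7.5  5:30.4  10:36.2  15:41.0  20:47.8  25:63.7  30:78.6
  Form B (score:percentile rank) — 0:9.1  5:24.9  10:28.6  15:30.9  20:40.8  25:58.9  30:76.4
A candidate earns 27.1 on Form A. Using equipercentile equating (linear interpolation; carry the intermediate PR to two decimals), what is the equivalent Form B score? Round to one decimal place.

PR of 27.1 on Form A: 63.7 + (27.1 − 25)/(30 − 25) × (78.6 − 63.7) = 69.96
On Form B, PR 69.96 falls between score 25 (PR 58.9) and 30 (PR 76.4).
Interpolate: 25 + (69.96 − 58.9)/(76.4 − 58.9) × (30 − 25) = 28.2

28.2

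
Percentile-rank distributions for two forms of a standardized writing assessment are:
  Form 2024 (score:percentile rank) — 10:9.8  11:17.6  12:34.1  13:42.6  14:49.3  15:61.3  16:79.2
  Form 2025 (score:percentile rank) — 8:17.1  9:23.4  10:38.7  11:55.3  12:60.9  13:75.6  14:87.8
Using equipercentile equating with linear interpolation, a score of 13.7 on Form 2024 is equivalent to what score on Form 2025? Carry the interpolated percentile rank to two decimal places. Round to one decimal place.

10.5

PR of 13.7 on Form 2024: 42.6 + (13.7 − 13)/(14 − 13) × (49.3 − 42.6) = 47.29
On Form 2025, PR 47.29 falls between score 10 (PR 38.7) and 11 (PR 55.3).
Interpolate: 10 + (47.29 − 38.7)/(55.3 − 38.7) × (11 − 10) = 10.5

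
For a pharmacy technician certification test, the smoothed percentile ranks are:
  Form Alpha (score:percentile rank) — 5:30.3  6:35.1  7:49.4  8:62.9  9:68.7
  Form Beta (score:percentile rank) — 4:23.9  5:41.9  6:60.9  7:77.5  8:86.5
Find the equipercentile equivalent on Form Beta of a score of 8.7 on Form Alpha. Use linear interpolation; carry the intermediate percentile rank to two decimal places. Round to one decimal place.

PR of 8.7 on Form Alpha: 62.9 + (8.7 − 8)/(9 − 8) × (68.7 − 62.9) = 66.96
On Form Beta, PR 66.96 falls between score 6 (PR 60.9) and 7 (PR 77.5).
Interpolate: 6 + (66.96 − 60.9)/(77.5 − 60.9) × (7 − 6) = 6.4

6.4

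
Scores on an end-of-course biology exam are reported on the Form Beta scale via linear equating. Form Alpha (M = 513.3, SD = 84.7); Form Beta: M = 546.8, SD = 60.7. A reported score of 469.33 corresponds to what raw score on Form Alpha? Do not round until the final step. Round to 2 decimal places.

405.20

Invert y = (SD_Y/SD_X)(x − M_X) + M_Y:
x = (SD_X/SD_Y)(y − M_Y) + M_X = (84.7/60.7)(469.33 − 546.8) + 513.3
x = 1.395387 × -77.470 + 513.3 = 405.20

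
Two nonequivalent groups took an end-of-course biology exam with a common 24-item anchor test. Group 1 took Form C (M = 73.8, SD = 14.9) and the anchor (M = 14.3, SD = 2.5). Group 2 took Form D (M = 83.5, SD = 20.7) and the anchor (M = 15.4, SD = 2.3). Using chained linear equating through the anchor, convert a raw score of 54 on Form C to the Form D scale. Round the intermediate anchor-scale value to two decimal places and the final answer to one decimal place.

43.7

Form C → anchor (Group 1): v = (2.5/14.9)(54 − 73.8) + 14.3 = 10.98
anchor → Form D (Group 2): y = (20.7/2.3)(10.98 − 15.4) + 83.5 = 43.7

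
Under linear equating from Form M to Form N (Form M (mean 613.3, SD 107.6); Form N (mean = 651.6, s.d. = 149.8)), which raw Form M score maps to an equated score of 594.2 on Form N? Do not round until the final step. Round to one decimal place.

572.1

Invert y = (SD_Y/SD_X)(x − M_X) + M_Y:
x = (SD_X/SD_Y)(y − M_Y) + M_X = (107.6/149.8)(594.2 − 651.6) + 613.3
x = 0.718291 × -57.400 + 613.3 = 572.1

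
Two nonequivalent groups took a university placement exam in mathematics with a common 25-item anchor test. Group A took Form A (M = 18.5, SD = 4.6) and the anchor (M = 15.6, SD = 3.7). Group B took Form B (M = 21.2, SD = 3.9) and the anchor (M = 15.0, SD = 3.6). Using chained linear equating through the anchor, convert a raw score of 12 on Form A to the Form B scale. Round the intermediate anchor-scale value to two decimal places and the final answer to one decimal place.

Form A → anchor (Group A): v = (3.7/4.6)(12 − 18.5) + 15.6 = 10.37
anchor → Form B (Group B): y = (3.9/3.6)(10.37 − 15.0) + 21.2 = 16.2

16.2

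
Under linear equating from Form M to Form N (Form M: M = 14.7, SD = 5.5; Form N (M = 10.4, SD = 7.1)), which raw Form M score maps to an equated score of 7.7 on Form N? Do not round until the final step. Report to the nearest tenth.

Invert y = (SD_Y/SD_X)(x − M_X) + M_Y:
x = (SD_X/SD_Y)(y − M_Y) + M_X = (5.5/7.1)(7.7 − 10.4) + 14.7
x = 0.774648 × -2.700 + 14.7 = 12.6

12.6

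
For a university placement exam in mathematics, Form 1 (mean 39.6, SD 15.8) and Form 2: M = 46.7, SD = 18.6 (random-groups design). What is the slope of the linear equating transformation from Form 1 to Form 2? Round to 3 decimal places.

1.177

A = SD_Y / SD_X = 18.6 / 15.8 = 1.177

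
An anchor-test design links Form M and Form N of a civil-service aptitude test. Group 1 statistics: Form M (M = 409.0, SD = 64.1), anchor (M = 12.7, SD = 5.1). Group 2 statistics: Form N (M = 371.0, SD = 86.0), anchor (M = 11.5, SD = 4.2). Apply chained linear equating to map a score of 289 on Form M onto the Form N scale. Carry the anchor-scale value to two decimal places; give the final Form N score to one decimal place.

Form M → anchor (Group 1): v = (5.1/64.1)(289 − 409.0) + 12.7 = 3.15
anchor → Form N (Group 2): y = (86.0/4.2)(3.15 − 11.5) + 371.0 = 200.0

200.0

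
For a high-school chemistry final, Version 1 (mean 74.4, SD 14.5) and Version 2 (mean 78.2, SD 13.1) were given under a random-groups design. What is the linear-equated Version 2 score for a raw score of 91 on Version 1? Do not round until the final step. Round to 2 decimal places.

Linear equating: y = (SD_Y/SD_X)(x − M_X) + M_Y
y = (13.1/14.5)(91 − 74.4) + 78.2
y = 0.903448 × 16.6 + 78.2 = 14.9972 + 78.2 = 93.20

93.20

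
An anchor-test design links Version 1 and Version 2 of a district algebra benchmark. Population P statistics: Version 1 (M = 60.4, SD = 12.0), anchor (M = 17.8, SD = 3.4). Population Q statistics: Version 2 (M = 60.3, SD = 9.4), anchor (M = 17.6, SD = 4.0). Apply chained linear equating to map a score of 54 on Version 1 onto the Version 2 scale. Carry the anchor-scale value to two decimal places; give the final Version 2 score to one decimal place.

Version 1 → anchor (Population P): v = (3.4/12.0)(54 − 60.4) + 17.8 = 15.99
anchor → Version 2 (Population Q): y = (9.4/4.0)(15.99 − 17.6) + 60.3 = 56.5

56.5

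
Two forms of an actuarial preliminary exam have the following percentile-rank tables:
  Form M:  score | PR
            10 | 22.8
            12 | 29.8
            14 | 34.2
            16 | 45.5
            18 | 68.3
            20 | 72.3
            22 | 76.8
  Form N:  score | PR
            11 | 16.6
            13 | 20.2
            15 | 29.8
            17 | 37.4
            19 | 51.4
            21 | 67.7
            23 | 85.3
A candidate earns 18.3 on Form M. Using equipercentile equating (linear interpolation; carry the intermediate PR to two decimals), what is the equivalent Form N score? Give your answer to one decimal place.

PR of 18.3 on Form M: 68.3 + (18.3 − 18)/(20 − 18) × (72.3 − 68.3) = 68.90
On Form N, PR 68.90 falls between score 21 (PR 67.7) and 23 (PR 85.3).
Interpolate: 21 + (68.90 − 67.7)/(85.3 − 67.7) × (23 − 21) = 21.1

21.1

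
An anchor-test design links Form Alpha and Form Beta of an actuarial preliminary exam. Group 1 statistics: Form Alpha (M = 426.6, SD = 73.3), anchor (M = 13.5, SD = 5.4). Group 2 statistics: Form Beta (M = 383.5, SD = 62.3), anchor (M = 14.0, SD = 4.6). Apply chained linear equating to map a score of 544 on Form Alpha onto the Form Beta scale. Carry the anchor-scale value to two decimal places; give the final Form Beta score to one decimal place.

Form Alpha → anchor (Group 1): v = (5.4/73.3)(544 − 426.6) + 13.5 = 22.15
anchor → Form Beta (Group 2): y = (62.3/4.6)(22.15 − 14.0) + 383.5 = 493.9

493.9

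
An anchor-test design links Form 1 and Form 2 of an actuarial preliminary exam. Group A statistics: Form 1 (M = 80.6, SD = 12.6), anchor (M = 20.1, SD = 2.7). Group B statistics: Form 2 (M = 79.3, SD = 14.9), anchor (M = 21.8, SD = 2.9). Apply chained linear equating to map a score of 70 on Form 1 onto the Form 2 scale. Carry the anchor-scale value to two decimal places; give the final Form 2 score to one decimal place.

58.9

Form 1 → anchor (Group A): v = (2.7/12.6)(70 − 80.6) + 20.1 = 17.83
anchor → Form 2 (Group B): y = (14.9/2.9)(17.83 − 21.8) + 79.3 = 58.9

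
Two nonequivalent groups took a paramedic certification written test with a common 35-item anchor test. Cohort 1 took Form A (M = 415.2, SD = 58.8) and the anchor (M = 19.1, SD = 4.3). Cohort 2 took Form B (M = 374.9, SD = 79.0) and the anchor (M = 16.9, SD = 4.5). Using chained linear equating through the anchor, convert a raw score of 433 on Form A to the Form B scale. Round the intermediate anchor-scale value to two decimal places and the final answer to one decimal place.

Form A → anchor (Cohort 1): v = (4.3/58.8)(433 − 415.2) + 19.1 = 20.40
anchor → Form B (Cohort 2): y = (79.0/4.5)(20.40 − 16.9) + 374.9 = 436.3

436.3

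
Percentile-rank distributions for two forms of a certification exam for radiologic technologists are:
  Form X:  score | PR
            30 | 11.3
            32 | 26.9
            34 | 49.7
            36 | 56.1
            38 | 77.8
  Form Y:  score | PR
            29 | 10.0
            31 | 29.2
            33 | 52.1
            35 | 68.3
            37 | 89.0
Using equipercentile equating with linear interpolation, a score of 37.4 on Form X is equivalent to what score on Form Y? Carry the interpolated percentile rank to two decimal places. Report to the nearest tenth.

35.3

PR of 37.4 on Form X: 56.1 + (37.4 − 36)/(38 − 36) × (77.8 − 56.1) = 71.29
On Form Y, PR 71.29 falls between score 35 (PR 68.3) and 37 (PR 89.0).
Interpolate: 35 + (71.29 − 68.3)/(89.0 − 68.3) × (37 − 35) = 35.3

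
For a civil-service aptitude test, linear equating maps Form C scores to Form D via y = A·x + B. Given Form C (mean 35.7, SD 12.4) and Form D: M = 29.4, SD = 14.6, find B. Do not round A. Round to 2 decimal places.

-12.63

A = SD_Y / SD_X = 14.6 / 12.4 = 1.177419
B = M_Y − A·M_X = 29.4 − 1.177419 × 35.7 = -12.63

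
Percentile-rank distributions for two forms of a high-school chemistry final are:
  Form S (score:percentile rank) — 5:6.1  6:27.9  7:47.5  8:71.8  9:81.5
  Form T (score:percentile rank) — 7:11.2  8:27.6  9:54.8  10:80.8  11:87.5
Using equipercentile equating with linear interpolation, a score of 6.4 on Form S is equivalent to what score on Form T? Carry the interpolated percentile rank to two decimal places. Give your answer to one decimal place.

8.3

PR of 6.4 on Form S: 27.9 + (6.4 − 6)/(7 − 6) × (47.5 − 27.9) = 35.74
On Form T, PR 35.74 falls between score 8 (PR 27.6) and 9 (PR 54.8).
Interpolate: 8 + (35.74 − 27.6)/(54.8 − 27.6) × (9 − 8) = 8.3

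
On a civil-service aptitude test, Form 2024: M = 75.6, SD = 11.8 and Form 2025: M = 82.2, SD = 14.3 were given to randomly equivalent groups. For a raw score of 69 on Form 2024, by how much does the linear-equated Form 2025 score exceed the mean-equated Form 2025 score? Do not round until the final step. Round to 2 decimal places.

-1.40

Mean-equated: 69 + (82.2 − 75.6) = 75.60
Linear-equated: (14.3/11.8)(69 − 75.6) + 82.2 = 74.202
Difference = 74.202 − 75.60 = -1.40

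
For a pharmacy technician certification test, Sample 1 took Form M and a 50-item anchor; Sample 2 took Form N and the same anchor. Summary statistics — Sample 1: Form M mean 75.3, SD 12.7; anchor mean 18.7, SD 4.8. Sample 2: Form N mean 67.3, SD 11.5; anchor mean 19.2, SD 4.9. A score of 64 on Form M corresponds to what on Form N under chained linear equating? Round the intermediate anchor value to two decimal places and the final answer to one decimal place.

56.1

Form M → anchor (Sample 1): v = (4.8/12.7)(64 − 75.3) + 18.7 = 14.43
anchor → Form N (Sample 2): y = (11.5/4.9)(14.43 − 19.2) + 67.3 = 56.1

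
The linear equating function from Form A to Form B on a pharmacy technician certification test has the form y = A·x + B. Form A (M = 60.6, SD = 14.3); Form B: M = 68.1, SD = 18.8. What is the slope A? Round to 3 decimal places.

1.315

A = SD_Y / SD_X = 18.8 / 14.3 = 1.315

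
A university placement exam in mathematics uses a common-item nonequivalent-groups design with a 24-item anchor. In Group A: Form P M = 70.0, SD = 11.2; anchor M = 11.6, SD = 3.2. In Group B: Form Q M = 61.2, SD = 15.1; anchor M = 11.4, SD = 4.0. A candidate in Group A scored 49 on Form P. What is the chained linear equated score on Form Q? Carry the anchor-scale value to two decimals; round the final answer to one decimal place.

Form P → anchor (Group A): v = (3.2/11.2)(49 − 70.0) + 11.6 = 5.60
anchor → Form Q (Group B): y = (15.1/4.0)(5.60 − 11.4) + 61.2 = 39.3

39.3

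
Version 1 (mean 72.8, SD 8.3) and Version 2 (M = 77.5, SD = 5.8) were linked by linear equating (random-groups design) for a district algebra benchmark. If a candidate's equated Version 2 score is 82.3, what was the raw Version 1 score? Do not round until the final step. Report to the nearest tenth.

79.7

Invert y = (SD_Y/SD_X)(x − M_X) + M_Y:
x = (SD_X/SD_Y)(y − M_Y) + M_X = (8.3/5.8)(82.3 − 77.5) + 72.8
x = 1.431034 × 4.800 + 72.8 = 79.7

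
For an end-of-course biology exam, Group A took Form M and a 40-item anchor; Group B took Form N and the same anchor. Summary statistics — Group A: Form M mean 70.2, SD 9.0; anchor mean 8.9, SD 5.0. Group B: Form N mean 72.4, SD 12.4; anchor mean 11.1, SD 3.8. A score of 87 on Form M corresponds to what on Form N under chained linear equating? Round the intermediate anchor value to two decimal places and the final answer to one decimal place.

Form M → anchor (Group A): v = (5.0/9.0)(87 − 70.2) + 8.9 = 18.23
anchor → Form N (Group B): y = (12.4/3.8)(18.23 − 11.1) + 72.4 = 95.7

95.7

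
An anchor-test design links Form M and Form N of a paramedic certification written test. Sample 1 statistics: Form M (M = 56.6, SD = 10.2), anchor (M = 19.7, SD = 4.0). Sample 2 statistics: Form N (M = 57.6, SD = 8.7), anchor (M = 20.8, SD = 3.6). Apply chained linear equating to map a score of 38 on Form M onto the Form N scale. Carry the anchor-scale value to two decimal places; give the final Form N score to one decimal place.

37.3

Form M → anchor (Sample 1): v = (4.0/10.2)(38 − 56.6) + 19.7 = 12.41
anchor → Form N (Sample 2): y = (8.7/3.6)(12.41 − 20.8) + 57.6 = 37.3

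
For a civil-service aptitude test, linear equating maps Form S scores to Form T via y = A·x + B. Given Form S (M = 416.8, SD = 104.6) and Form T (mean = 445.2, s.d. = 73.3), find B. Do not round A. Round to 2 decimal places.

153.12

A = SD_Y / SD_X = 73.3 / 104.6 = 0.700765
B = M_Y − A·M_X = 445.2 − 0.700765 × 416.8 = 153.12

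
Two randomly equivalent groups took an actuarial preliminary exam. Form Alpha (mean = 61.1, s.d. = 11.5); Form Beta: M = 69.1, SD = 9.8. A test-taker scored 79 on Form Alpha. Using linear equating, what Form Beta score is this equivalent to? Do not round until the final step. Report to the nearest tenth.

Linear equating: y = (SD_Y/SD_X)(x − M_X) + M_Y
y = (9.8/11.5)(79 − 61.1) + 69.1
y = 0.852174 × 17.9 + 69.1 = 15.2539 + 69.1 = 84.4

84.4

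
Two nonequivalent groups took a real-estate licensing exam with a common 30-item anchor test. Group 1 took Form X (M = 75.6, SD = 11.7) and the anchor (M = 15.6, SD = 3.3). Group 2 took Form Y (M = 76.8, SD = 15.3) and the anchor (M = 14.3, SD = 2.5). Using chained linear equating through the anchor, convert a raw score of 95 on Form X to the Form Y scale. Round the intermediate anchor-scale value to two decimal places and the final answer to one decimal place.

118.2

Form X → anchor (Group 1): v = (3.3/11.7)(95 − 75.6) + 15.6 = 21.07
anchor → Form Y (Group 2): y = (15.3/2.5)(21.07 − 14.3) + 76.8 = 118.2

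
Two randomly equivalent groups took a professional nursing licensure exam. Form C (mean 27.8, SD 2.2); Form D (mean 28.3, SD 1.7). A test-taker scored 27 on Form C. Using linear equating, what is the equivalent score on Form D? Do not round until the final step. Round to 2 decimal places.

Linear equating: y = (SD_Y/SD_X)(x − M_X) + M_Y
y = (1.7/2.2)(27 − 27.8) + 28.3
y = 0.772727 × -0.8 + 28.3 = -0.6182 + 28.3 = 27.68

27.68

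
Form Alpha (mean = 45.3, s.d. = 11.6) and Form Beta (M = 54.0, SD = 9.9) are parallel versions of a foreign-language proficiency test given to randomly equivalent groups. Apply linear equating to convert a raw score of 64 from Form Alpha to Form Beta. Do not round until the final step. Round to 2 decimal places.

69.96

Linear equating: y = (SD_Y/SD_X)(x − M_X) + M_Y
y = (9.9/11.6)(64 − 45.3) + 54.0
y = 0.853448 × 18.7 + 54.0 = 15.9595 + 54.0 = 69.96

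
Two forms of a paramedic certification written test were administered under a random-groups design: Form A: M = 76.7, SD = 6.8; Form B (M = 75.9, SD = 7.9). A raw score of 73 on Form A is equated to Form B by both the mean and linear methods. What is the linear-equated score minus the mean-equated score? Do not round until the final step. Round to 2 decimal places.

-0.60

Mean-equated: 73 + (75.9 − 76.7) = 72.20
Linear-equated: (7.9/6.8)(73 − 76.7) + 75.9 = 71.601
Difference = 71.601 − 72.20 = -0.60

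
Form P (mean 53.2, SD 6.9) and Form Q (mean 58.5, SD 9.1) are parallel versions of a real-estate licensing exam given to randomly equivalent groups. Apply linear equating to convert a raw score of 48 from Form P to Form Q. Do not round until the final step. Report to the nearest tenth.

51.6

Linear equating: y = (SD_Y/SD_X)(x − M_X) + M_Y
y = (9.1/6.9)(48 − 53.2) + 58.5
y = 1.318841 × -5.2 + 58.5 = -6.8580 + 58.5 = 51.6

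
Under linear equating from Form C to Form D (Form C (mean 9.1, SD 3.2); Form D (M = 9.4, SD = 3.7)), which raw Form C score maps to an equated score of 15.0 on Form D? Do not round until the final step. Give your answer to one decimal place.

Invert y = (SD_Y/SD_X)(x − M_X) + M_Y:
x = (SD_X/SD_Y)(y − M_Y) + M_X = (3.2/3.7)(15.0 − 9.4) + 9.1
x = 0.864865 × 5.600 + 9.1 = 13.9

13.9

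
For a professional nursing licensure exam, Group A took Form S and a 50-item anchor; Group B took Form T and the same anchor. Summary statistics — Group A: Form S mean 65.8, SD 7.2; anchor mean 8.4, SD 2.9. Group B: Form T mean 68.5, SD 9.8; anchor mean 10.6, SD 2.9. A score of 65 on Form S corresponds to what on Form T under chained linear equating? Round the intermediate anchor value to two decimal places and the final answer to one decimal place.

60.0

Form S → anchor (Group A): v = (2.9/7.2)(65 − 65.8) + 8.4 = 8.08
anchor → Form T (Group B): y = (9.8/2.9)(8.08 − 10.6) + 68.5 = 60.0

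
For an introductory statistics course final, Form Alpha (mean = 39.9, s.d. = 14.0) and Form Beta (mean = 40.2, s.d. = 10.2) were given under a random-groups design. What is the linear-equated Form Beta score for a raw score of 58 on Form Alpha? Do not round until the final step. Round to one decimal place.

53.4

Linear equating: y = (SD_Y/SD_X)(x − M_X) + M_Y
y = (10.2/14.0)(58 − 39.9) + 40.2
y = 0.728571 × 18.1 + 40.2 = 13.1871 + 40.2 = 53.4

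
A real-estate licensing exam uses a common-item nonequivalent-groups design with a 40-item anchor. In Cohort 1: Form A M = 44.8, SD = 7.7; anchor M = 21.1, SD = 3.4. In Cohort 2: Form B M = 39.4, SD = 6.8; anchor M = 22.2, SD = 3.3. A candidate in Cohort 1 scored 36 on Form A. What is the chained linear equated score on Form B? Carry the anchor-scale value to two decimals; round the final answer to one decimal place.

29.1

Form A → anchor (Cohort 1): v = (3.4/7.7)(36 − 44.8) + 21.1 = 17.21
anchor → Form B (Cohort 2): y = (6.8/3.3)(17.21 − 22.2) + 39.4 = 29.1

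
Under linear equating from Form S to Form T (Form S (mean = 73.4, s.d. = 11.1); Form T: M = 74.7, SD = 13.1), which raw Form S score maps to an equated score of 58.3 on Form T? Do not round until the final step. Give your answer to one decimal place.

Invert y = (SD_Y/SD_X)(x − M_X) + M_Y:
x = (SD_X/SD_Y)(y − M_Y) + M_X = (11.1/13.1)(58.3 − 74.7) + 73.4
x = 0.847328 × -16.400 + 73.4 = 59.5

59.5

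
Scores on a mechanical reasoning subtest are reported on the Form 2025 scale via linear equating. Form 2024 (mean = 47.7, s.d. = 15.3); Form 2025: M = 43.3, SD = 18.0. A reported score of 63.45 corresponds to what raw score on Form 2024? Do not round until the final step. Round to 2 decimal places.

Invert y = (SD_Y/SD_X)(x − M_X) + M_Y:
x = (SD_X/SD_Y)(y − M_Y) + M_X = (15.3/18.0)(63.45 − 43.3) + 47.7
x = 0.850000 × 20.150 + 47.7 = 64.83

64.83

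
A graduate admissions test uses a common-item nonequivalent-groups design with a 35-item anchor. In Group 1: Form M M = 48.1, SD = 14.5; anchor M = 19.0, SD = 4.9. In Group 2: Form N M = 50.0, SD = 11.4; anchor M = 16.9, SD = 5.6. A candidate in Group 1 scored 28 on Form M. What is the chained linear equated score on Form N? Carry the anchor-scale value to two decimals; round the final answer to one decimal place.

40.5

Form M → anchor (Group 1): v = (4.9/14.5)(28 − 48.1) + 19.0 = 12.21
anchor → Form N (Group 2): y = (11.4/5.6)(12.21 − 16.9) + 50.0 = 40.5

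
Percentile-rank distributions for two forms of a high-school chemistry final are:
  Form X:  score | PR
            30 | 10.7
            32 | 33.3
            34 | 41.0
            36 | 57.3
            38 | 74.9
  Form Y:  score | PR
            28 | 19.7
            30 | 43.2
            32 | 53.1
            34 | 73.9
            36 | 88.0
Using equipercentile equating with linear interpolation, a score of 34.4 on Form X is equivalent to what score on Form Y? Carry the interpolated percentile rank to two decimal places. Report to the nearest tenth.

PR of 34.4 on Form X: 41.0 + (34.4 − 34)/(36 − 34) × (57.3 − 41.0) = 44.26
On Form Y, PR 44.26 falls between score 30 (PR 43.2) and 32 (PR 53.1).
Interpolate: 30 + (44.26 − 43.2)/(53.1 − 43.2) × (32 − 30) = 30.2

30.2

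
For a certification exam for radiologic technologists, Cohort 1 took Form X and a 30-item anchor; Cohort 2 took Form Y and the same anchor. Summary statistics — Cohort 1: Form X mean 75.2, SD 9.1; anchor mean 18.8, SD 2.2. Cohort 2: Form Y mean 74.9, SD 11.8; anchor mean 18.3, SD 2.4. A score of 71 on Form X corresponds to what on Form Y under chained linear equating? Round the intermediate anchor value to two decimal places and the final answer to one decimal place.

Form X → anchor (Cohort 1): v = (2.2/9.1)(71 − 75.2) + 18.8 = 17.78
anchor → Form Y (Cohort 2): y = (11.8/2.4)(17.78 − 18.3) + 74.9 = 72.3

72.3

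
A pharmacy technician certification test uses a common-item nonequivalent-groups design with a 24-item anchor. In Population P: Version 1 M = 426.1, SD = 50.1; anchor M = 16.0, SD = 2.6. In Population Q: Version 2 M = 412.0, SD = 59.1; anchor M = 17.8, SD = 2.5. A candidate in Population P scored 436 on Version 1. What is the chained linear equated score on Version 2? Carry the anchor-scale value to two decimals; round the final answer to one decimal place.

381.5

Version 1 → anchor (Population P): v = (2.6/50.1)(436 − 426.1) + 16.0 = 16.51
anchor → Version 2 (Population Q): y = (59.1/2.5)(16.51 − 17.8) + 412.0 = 381.5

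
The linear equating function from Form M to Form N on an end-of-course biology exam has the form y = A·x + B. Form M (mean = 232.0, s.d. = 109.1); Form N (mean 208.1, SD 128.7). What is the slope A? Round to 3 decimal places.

A = SD_Y / SD_X = 128.7 / 109.1 = 1.180

1.180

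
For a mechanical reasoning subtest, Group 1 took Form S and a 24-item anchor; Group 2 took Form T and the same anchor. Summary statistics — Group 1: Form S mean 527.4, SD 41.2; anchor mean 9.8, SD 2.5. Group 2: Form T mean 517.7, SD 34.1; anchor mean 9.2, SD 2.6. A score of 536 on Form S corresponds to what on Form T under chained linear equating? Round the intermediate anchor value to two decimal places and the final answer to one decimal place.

Form S → anchor (Group 1): v = (2.5/41.2)(536 − 527.4) + 9.8 = 10.32
anchor → Form T (Group 2): y = (34.1/2.6)(10.32 − 9.2) + 517.7 = 532.4

532.4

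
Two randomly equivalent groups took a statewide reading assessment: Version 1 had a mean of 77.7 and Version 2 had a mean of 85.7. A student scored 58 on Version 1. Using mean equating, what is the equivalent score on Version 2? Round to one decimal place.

66.0

Mean equating: y = x + (M_Y − M_X) = 58 + (85.7 − 77.7) = 66.0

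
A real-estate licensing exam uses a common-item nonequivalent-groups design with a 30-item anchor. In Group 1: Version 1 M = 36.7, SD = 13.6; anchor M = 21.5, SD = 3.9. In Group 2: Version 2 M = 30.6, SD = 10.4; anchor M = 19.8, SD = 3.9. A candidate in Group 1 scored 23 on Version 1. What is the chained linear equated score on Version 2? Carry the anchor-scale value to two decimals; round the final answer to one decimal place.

24.7

Version 1 → anchor (Group 1): v = (3.9/13.6)(23 − 36.7) + 21.5 = 17.57
anchor → Version 2 (Group 2): y = (10.4/3.9)(17.57 − 19.8) + 30.6 = 24.7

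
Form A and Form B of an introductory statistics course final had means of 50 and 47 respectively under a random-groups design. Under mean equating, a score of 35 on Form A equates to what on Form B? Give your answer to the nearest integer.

Mean equating: y = x + (M_Y − M_X) = 35 + (47 − 50) = 32

32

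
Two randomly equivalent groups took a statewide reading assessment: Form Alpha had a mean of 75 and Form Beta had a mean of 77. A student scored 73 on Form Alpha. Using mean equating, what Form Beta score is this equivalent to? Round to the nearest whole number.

Mean equating: y = x + (M_Y − M_X) = 73 + (77 − 75) = 75

75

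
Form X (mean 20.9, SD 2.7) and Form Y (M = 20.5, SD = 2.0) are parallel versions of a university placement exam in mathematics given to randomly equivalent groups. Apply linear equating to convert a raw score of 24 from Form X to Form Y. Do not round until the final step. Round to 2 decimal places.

Linear equating: y = (SD_Y/SD_X)(x − M_X) + M_Y
y = (2.0/2.7)(24 − 20.9) + 20.5
y = 0.740741 × 3.1 + 20.5 = 2.2963 + 20.5 = 22.80

22.80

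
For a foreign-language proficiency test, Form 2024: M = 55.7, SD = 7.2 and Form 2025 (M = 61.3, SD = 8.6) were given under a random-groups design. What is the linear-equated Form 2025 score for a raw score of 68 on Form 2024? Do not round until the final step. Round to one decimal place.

76.0

Linear equating: y = (SD_Y/SD_X)(x − M_X) + M_Y
y = (8.6/7.2)(68 − 55.7) + 61.3
y = 1.194444 × 12.3 + 61.3 = 14.6917 + 61.3 = 76.0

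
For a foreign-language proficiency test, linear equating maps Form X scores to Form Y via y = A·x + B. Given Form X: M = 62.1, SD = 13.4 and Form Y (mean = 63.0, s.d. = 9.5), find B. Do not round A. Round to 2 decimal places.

A = SD_Y / SD_X = 9.5 / 13.4 = 0.708955
B = M_Y − A·M_X = 63.0 − 0.708955 × 62.1 = 18.97

18.97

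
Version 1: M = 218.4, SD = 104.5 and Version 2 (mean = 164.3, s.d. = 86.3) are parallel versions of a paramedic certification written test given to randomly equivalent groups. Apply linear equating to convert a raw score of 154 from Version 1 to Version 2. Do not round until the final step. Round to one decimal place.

111.1

Linear equating: y = (SD_Y/SD_X)(x − M_X) + M_Y
y = (86.3/104.5)(154 − 218.4) + 164.3
y = 0.825837 × -64.4 + 164.3 = -53.1839 + 164.3 = 111.1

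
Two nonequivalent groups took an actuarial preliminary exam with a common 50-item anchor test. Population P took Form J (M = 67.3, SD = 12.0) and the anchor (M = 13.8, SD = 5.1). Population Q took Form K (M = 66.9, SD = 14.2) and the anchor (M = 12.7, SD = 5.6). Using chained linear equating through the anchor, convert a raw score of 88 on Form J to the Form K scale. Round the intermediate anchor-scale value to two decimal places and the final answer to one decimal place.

92.0

Form J → anchor (Population P): v = (5.1/12.0)(88 − 67.3) + 13.8 = 22.60
anchor → Form K (Population Q): y = (14.2/5.6)(22.60 − 12.7) + 66.9 = 92.0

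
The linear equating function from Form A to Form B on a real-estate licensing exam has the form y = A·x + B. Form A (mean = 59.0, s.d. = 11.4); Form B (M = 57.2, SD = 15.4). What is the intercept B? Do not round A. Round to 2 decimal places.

-22.50

A = SD_Y / SD_X = 15.4 / 11.4 = 1.350877
B = M_Y − A·M_X = 57.2 − 1.350877 × 59.0 = -22.50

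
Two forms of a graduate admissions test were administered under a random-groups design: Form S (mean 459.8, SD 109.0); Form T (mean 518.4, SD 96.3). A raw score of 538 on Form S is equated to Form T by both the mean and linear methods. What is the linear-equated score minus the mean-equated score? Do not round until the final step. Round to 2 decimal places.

-9.11

Mean-equated: 538 + (518.4 − 459.8) = 596.60
Linear-equated: (96.3/109.0)(538 − 459.8) + 518.4 = 587.489
Difference = 587.489 − 596.60 = -9.11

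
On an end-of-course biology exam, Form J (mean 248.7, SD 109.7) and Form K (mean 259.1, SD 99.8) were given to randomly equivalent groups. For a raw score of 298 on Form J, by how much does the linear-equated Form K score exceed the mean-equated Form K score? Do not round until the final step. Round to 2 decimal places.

Mean-equated: 298 + (259.1 − 248.7) = 308.40
Linear-equated: (99.8/109.7)(298 − 248.7) + 259.1 = 303.951
Difference = 303.951 − 308.40 = -4.45

-4.45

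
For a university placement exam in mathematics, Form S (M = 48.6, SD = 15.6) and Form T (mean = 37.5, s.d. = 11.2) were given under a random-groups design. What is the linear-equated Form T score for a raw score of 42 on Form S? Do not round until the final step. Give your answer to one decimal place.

32.8

Linear equating: y = (SD_Y/SD_X)(x − M_X) + M_Y
y = (11.2/15.6)(42 − 48.6) + 37.5
y = 0.717949 × -6.6 + 37.5 = -4.7385 + 37.5 = 32.8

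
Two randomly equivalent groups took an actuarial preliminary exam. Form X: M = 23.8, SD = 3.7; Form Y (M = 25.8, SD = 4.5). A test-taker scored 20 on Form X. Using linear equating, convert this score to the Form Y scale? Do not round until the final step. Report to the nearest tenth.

Linear equating: y = (SD_Y/SD_X)(x − M_X) + M_Y
y = (4.5/3.7)(20 − 23.8) + 25.8
y = 1.216216 × -3.8 + 25.8 = -4.6216 + 25.8 = 21.2

21.2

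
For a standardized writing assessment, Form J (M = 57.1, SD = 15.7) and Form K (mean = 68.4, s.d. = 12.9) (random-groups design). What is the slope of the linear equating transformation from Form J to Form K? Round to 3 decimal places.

0.822

A = SD_Y / SD_X = 12.9 / 15.7 = 0.822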